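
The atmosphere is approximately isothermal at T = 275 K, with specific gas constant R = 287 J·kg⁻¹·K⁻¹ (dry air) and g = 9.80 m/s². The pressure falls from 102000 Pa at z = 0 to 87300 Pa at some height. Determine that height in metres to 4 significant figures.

z ≈ 1253 m

Scale height: H = RT/g = 287 × 275 / 9.80 = 8053.6 m.
Invert the barometric formula: z = H ln(P₀/P).
P₀/P = 102000/87300 = 1.1684; ln(1.1684) = 0.15564.
z = 8053.6 × 0.15564 = 1253.5 m.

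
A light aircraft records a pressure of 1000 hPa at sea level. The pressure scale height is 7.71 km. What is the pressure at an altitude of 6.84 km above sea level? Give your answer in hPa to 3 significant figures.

P ≈ 412 hPa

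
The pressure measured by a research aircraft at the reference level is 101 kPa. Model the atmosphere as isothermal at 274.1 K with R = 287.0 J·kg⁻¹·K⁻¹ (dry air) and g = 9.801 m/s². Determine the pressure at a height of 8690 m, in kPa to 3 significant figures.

P ≈ 34.2 kPa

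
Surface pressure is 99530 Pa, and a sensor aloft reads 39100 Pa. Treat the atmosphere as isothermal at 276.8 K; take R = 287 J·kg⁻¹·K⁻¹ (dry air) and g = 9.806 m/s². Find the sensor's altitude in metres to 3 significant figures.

z ≈ 7570 m

Scale height: H = RT/g = 287 × 276.8 / 9.806 = 8101.3 m.
Invert the barometric formula: z = H ln(P₀/P).
P₀/P = 99530/39100 = 2.5455; ln(2.5455) = 0.93433.
z = 8101.3 × 0.93433 = 7569.3 m.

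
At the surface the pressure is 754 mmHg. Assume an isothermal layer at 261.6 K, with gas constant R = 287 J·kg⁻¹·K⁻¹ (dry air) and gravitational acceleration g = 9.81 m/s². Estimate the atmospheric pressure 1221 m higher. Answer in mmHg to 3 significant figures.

P ≈ 643 mmHg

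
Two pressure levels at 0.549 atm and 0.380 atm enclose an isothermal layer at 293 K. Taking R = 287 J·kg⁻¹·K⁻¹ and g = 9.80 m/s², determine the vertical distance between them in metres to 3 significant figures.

Δz ≈ 3160 m

Hypsometric equation: Δz = (R T̄/g) ln(P₁/P₂).
R T̄/g = 287 × 293 / 9.80 = 8580.7 m.
ln(0.549/0.380) = ln(1.4447) = 0.36790.
Δz = 8580.7 × 0.36790 = 3156.8 m.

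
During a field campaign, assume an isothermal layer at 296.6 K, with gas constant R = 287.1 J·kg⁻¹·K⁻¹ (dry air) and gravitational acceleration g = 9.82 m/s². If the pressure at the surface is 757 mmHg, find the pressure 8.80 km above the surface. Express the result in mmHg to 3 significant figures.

Scale height: H = RT/g = 287.1 × 296.6 / 9.82 = 8671.5 m.
Barometric formula: P = P₀ exp(−z/H).
z/H = 8800.0/8671.5 = 1.0148; exp(−1.0148) = 0.36247.
P = 757 × 0.36247 = 274.39 mmHg.

P ≈ 274 mmHg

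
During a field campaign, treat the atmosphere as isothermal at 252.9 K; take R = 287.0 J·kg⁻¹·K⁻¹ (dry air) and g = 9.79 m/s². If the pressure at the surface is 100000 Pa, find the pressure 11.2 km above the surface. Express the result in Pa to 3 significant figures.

P ≈ 22100 Pa

Scale height: H = RT/g = 287.0 × 252.9 / 9.79 = 7413.9 m.
Barometric formula: P = P₀ exp(−z/H).
z/H = 11200/7413.9 = 1.5107; exp(−1.5107) = 0.22076.
P = 100000 × 0.22076 = 22076 Pa.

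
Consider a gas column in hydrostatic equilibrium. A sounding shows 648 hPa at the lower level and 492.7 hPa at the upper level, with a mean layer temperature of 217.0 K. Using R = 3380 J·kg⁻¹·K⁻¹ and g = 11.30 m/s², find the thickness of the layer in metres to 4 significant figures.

Δz ≈ 17780 m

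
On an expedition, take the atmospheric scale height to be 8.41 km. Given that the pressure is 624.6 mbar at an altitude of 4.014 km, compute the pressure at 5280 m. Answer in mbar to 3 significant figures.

Between two levels, P₂ = P₁ exp(−Δz/H) with Δz = z₂ − z₁.
Δz = 5280.0 − 4014.0 = 1266.0 m; Δz/H = 1266.0/8410.0 = 0.15054.
P₂ = 624.6 × exp(−0.15054) = 624.6 × 0.86024 = 537.31 mbar.

P ≈ 537 mbar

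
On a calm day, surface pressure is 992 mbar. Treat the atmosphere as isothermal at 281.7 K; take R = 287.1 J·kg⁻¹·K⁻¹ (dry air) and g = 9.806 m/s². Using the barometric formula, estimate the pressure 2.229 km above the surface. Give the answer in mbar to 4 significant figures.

P ≈ 757.1 mbar

Scale height: H = RT/g = 287.1 × 281.7 / 9.806 = 8247.6 m.
Barometric formula: P = P₀ exp(−z/H).
z/H = 2229.0/8247.6 = 0.27026; exp(−0.27026) = 0.76318.
P = 992 × 0.76318 = 757.07 mbar.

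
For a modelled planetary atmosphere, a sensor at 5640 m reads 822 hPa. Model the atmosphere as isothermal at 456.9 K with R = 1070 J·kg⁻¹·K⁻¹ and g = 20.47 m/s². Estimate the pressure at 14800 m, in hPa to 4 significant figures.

P ≈ 560.1 hPa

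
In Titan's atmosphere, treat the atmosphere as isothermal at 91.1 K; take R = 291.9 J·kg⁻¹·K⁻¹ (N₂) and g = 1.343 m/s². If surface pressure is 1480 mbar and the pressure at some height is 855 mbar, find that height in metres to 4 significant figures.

z ≈ 10860 m

Scale height: H = RT/g = 291.9 × 91.1 / 1.343 = 19801 m.
Invert the barometric formula: z = H ln(P₀/P).
P₀/P = 1480/855 = 1.7310; ln(1.7310) = 0.54870.
z = 19801 × 0.54870 = 10865 m.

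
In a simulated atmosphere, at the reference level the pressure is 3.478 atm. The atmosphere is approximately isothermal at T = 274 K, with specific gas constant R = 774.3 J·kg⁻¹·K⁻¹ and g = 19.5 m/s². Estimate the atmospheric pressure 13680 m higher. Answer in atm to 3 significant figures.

P ≈ 0.989 atm

Scale height: H = RT/g = 774.3 × 274 / 19.5 = 10880 m.
Barometric formula: P = P₀ exp(−z/H).
z/H = 13680/10880 = 1.2574; exp(−1.2574) = 0.28439.
P = 3.478 × 0.28439 = 0.98911 atm.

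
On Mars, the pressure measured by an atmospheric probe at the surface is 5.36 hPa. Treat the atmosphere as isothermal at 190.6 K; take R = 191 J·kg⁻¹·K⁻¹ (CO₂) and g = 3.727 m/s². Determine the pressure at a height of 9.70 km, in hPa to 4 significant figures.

P ≈ 1.986 hPa

Scale height: H = RT/g = 191 × 190.6 / 3.727 = 9767.8 m.
Barometric formula: P = P₀ exp(−z/H).
z/H = 9700.0/9767.8 = 0.99306; exp(−0.99306) = 0.37044.
P = 5.36 × 0.37044 = 1.9856 hPa.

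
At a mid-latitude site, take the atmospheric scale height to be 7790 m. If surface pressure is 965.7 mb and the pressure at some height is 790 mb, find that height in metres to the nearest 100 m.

z ≈ 1600 m

Invert the barometric formula: z = H ln(P₀/P).
P₀/P = 965.7/790 = 1.2224; ln(1.2224) = 0.20082.
z = 7790.0 × 0.20082 = 1564.4 m.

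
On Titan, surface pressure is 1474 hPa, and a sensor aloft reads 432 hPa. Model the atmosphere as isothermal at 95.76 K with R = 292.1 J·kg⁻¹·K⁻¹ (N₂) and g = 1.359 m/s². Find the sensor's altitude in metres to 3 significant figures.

Scale height: H = RT/g = 292.1 × 95.76 / 1.359 = 20582 m.
Invert the barometric formula: z = H ln(P₀/P).
P₀/P = 1474/432 = 3.4120; ln(3.4120) = 1.2273.
z = 20582 × 1.2273 = 25260 m.

z ≈ 25300 m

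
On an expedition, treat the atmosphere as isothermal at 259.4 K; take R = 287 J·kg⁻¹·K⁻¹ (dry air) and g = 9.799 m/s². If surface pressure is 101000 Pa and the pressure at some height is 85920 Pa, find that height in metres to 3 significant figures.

Scale height: H = RT/g = 287 × 259.4 / 9.799 = 7597.5 m.
Invert the barometric formula: z = H ln(P₀/P).
P₀/P = 101000/85920 = 1.1755; ln(1.1755) = 0.16169.
z = 7597.5 × 0.16169 = 1228.4 m.

z ≈ 1230 m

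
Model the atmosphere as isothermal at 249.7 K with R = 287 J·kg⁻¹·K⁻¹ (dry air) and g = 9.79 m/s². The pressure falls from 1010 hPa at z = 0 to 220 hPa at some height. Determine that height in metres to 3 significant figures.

Scale height: H = RT/g = 287 × 249.7 / 9.79 = 7320.1 m.
Invert the barometric formula: z = H ln(P₀/P).
P₀/P = 1010/220 = 4.5909; ln(4.5909) = 1.5241.
z = 7320.1 × 1.5241 = 11157 m.

z ≈ 11200 m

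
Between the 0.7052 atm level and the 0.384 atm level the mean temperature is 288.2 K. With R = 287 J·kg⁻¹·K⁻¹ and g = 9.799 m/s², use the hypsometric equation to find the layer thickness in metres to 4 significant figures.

Hypsometric equation: Δz = (R T̄/g) ln(P₁/P₂).
R T̄/g = 287 × 288.2 / 9.799 = 8441.0 m.
ln(0.7052/0.384) = ln(1.8365) = 0.60786.
Δz = 8441.0 × 0.60786 = 5130.9 m.

Δz ≈ 5131 m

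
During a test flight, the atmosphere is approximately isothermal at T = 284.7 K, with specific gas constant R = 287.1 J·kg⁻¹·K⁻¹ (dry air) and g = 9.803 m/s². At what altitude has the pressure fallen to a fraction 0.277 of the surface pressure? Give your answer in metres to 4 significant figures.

z ≈ 10700 m

Scale height: H = RT/g = 287.1 × 284.7 / 9.803 = 8338.0 m.
Set P/P₀ = exp(−z/H) = 0.277, so z = −H ln(0.277).
−ln(0.277) = 1.2837; z = 8338.0 × 1.2837 = 10703 m.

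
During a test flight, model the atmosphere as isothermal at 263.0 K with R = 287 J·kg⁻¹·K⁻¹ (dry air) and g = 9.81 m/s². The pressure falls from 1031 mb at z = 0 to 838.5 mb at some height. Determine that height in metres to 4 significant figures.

z ≈ 1590 m

Scale height: H = RT/g = 287 × 263.0 / 9.81 = 7694.3 m.
Invert the barometric formula: z = H ln(P₀/P).
P₀/P = 1031/838.5 = 1.2296; ln(1.2296) = 0.20669.
z = 7694.3 × 0.20669 = 1590.3 m.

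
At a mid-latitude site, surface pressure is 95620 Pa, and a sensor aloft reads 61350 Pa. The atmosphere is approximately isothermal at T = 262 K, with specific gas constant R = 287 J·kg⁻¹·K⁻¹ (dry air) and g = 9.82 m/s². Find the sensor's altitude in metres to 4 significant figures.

z ≈ 3398 m

Scale height: H = RT/g = 287 × 262 / 9.82 = 7657.2 m.
Invert the barometric formula: z = H ln(P₀/P).
P₀/P = 95620/61350 = 1.5586; ln(1.5586) = 0.44379.
z = 7657.2 × 0.44379 = 3398.2 m.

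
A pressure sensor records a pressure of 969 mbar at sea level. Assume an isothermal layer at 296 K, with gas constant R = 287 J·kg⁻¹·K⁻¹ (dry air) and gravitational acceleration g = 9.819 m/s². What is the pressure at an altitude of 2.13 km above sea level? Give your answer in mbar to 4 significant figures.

Scale height: H = RT/g = 287 × 296 / 9.819 = 8651.8 m.
Barometric formula: P = P₀ exp(−z/H).
z/H = 2130.0/8651.8 = 0.24619; exp(−0.24619) = 0.78177.
P = 969 × 0.78177 = 757.54 mbar.

P ≈ 757.5 mbar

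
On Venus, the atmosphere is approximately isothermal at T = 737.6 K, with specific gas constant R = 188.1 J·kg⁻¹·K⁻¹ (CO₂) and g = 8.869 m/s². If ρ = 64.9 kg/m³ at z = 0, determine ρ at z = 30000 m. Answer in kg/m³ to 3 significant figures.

Scale height: H = RT/g = 188.1 × 737.6 / 8.869 = 15644 m.
In an isothermal atmosphere, density decays like pressure: ρ = ρ₀ exp(−z/H).
z/H = 30000/15644 = 1.9177; exp(−1.9177) = 0.14694.
ρ = 64.9 × 0.14694 = 9.5364 kg/m³.

ρ ≈ 9.54 kg/m³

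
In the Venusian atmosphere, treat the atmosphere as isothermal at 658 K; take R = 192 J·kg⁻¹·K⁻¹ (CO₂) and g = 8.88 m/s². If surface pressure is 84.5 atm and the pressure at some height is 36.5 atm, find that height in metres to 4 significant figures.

Scale height: H = RT/g = 192 × 658 / 8.88 = 14227 m.
Invert the barometric formula: z = H ln(P₀/P).
P₀/P = 84.5/36.5 = 2.3151; ln(2.3151) = 0.83945.
z = 14227 × 0.83945 = 11943 m.

z ≈ 11940 m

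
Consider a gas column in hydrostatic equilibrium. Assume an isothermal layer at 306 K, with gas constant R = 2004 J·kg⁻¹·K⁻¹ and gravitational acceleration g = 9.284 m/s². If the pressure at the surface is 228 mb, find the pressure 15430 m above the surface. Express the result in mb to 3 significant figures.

Scale height: H = RT/g = 2004 × 306 / 9.284 = 66052 m.
Barometric formula: P = P₀ exp(−z/H).
z/H = 15430/66052 = 0.23360; exp(−0.23360) = 0.79168.
P = 228 × 0.79168 = 180.50 mb.

P ≈ 181 mb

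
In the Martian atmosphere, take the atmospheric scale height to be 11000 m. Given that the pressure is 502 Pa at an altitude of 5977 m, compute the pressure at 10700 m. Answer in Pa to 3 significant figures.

P ≈ 327 Pa

Between two levels, P₂ = P₁ exp(−Δz/H) with Δz = z₂ − z₁.
Δz = 10700 − 5977.0 = 4723.0 m; Δz/H = 4723.0/11000 = 0.42936.
P₂ = 502 × exp(−0.42936) = 502 × 0.65093 = 326.77 Pa.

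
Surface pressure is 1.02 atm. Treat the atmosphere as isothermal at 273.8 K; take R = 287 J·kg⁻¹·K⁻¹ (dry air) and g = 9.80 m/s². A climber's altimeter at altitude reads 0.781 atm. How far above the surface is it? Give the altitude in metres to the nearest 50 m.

Scale height: H = RT/g = 287 × 273.8 / 9.80 = 8018.4 m.
Invert the barometric formula: z = H ln(P₀/P).
P₀/P = 1.02/0.781 = 1.3060; ln(1.3060) = 0.26697.
z = 8018.4 × 0.26697 = 2140.7 m.

z ≈ 2150 m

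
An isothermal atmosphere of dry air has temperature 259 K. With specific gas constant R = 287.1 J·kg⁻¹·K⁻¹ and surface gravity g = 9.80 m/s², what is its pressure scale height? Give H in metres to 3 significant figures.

H ≈ 7590 m

The scale height of an isothermal atmosphere is H = RT/g.
H = 287.1 × 259 / 9.80 = 74359/9.80 = 7587.7 m.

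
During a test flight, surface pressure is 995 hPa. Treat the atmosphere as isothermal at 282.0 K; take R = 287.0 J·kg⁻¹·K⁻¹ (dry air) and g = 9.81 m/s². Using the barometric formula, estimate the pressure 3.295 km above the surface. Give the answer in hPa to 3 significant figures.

P ≈ 667 hPa

Scale height: H = RT/g = 287.0 × 282.0 / 9.81 = 8250.2 m.
Barometric formula: P = P₀ exp(−z/H).
z/H = 3295.0/8250.2 = 0.39938; exp(−0.39938) = 0.67074.
P = 995 × 0.67074 = 667.39 hPa.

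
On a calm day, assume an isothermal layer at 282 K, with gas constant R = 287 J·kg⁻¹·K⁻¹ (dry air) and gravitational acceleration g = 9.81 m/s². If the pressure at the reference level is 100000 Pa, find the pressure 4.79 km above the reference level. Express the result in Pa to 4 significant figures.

P ≈ 55960 Pa

Scale height: H = RT/g = 287 × 282 / 9.81 = 8250.2 m.
Barometric formula: P = P₀ exp(−z/H).
z/H = 4790.0/8250.2 = 0.58059; exp(−0.58059) = 0.55957.
P = 100000 × 0.55957 = 55957 Pa.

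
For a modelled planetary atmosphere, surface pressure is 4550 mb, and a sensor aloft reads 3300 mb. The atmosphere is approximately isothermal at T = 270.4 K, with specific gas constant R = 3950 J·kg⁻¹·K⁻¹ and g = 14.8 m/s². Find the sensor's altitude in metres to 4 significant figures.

Scale height: H = RT/g = 3950 × 270.4 / 14.8 = 72168 m.
Invert the barometric formula: z = H ln(P₀/P).
P₀/P = 4550/3300 = 1.3788; ln(1.3788) = 0.32121.
z = 72168 × 0.32121 = 23181 m.

z ≈ 23180 m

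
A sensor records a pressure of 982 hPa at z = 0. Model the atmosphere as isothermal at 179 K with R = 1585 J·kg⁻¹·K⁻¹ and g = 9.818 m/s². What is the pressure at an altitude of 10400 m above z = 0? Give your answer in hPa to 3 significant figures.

Scale height: H = RT/g = 1585 × 179 / 9.818 = 28897 m.
Barometric formula: P = P₀ exp(−z/H).
z/H = 10400/28897 = 0.35990; exp(−0.35990) = 0.69775.
P = 982 × 0.69775 = 685.19 hPa.

P ≈ 685 hPa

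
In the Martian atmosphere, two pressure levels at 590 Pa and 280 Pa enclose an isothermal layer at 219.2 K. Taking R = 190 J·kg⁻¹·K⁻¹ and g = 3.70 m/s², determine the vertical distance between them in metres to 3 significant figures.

Δz ≈ 8390 m

Hypsometric equation: Δz = (R T̄/g) ln(P₁/P₂).
R T̄/g = 190 × 219.2 / 3.70 = 11256 m.
ln(590/280) = ln(2.1071) = 0.74531.
Δz = 11256 × 0.74531 = 8389.2 m.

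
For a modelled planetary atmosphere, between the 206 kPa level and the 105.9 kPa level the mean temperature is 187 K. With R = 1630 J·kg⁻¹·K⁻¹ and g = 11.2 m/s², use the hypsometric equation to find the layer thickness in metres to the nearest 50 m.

Hypsometric equation: Δz = (R T̄/g) ln(P₁/P₂).
R T̄/g = 1630 × 187 / 11.2 = 27215 m.
ln(206/105.9) = ln(1.9452) = 0.66536.
Δz = 27215 × 0.66536 = 18108 m.

Δz ≈ 18100 m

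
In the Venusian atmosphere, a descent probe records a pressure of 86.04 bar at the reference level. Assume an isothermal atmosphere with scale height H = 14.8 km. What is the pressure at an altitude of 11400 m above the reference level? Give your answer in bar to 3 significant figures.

Barometric formula: P = P₀ exp(−z/H).
z/H = 11400/14800 = 0.77027; exp(−0.77027) = 0.46289.
P = 86.04 × 0.46289 = 39.827 bar.

P ≈ 39.8 bar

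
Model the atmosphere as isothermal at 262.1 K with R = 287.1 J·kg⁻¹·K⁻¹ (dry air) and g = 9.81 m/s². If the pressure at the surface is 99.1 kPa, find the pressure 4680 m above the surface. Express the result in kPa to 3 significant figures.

Scale height: H = RT/g = 287.1 × 262.1 / 9.81 = 7670.6 m.
Barometric formula: P = P₀ exp(−z/H).
z/H = 4680.0/7670.6 = 0.61012; exp(−0.61012) = 0.54329.
P = 99.1 × 0.54329 = 53.840 kPa.

P ≈ 53.8 kPa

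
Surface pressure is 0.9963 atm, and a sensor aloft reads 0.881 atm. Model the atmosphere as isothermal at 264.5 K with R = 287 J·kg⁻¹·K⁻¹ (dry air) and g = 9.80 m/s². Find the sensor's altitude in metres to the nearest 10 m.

z ≈ 950 m

Scale height: H = RT/g = 287 × 264.5 / 9.80 = 7746.1 m.
Invert the barometric formula: z = H ln(P₀/P).
P₀/P = 0.9963/0.881 = 1.1309; ln(1.1309) = 0.12301.
z = 7746.1 × 0.12301 = 952.85 m.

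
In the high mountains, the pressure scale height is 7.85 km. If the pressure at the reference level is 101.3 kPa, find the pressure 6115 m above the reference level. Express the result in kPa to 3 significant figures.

P ≈ 46.5 kPa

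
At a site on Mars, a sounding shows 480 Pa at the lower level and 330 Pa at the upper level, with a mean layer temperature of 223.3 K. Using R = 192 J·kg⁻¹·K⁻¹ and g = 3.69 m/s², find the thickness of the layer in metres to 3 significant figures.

Hypsometric equation: Δz = (R T̄/g) ln(P₁/P₂).
R T̄/g = 192 × 223.3 / 3.69 = 11619 m.
ln(480/330) = ln(1.4545) = 0.37466.
Δz = 11619 × 0.37466 = 4353.2 m.

Δz ≈ 4350 m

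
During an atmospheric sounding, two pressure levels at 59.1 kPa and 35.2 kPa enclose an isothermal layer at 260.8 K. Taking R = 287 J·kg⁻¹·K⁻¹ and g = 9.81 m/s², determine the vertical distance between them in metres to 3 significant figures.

Hypsometric equation: Δz = (R T̄/g) ln(P₁/P₂).
R T̄/g = 287 × 260.8 / 9.81 = 7629.9 m.
ln(59.1/35.2) = ln(1.6790) = 0.51820.
Δz = 7629.9 × 0.51820 = 3953.8 m.

Δz ≈ 3950 m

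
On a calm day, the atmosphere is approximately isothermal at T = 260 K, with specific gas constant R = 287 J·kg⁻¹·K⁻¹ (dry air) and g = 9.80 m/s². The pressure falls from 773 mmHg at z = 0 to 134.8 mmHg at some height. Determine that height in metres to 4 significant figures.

Scale height: H = RT/g = 287 × 260 / 9.80 = 7614.3 m.
Invert the barometric formula: z = H ln(P₀/P).
P₀/P = 773/134.8 = 5.7344; ln(5.7344) = 1.7465.
z = 7614.3 × 1.7465 = 13298 m.

z ≈ 13300 m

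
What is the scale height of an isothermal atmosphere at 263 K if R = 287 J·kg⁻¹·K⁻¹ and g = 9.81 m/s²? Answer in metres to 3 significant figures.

H ≈ 7690 m

The scale height of an isothermal atmosphere is H = RT/g.
H = 287 × 263 / 9.81 = 75481/9.81 = 7694.3 m.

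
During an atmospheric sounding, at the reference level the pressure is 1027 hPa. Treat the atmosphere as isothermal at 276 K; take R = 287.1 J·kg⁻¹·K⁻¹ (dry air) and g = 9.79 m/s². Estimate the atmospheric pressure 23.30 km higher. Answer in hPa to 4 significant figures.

Scale height: H = RT/g = 287.1 × 276 / 9.79 = 8093.9 m.
Barometric formula: P = P₀ exp(−z/H).
z/H = 23300/8093.9 = 2.8787; exp(−2.8787) = 0.056208.
P = 1027 × 0.056208 = 57.726 hPa.

P ≈ 57.73 hPa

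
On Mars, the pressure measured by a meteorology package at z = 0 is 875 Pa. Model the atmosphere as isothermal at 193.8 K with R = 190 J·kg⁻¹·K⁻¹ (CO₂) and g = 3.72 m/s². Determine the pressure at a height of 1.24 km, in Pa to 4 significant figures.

Scale height: H = RT/g = 190 × 193.8 / 3.72 = 9898.4 m.
Barometric formula: P = P₀ exp(−z/H).
z/H = 1240.0/9898.4 = 0.12527; exp(−0.12527) = 0.88226.
P = 875 × 0.88226 = 771.98 Pa.

P ≈ 772.0 Pa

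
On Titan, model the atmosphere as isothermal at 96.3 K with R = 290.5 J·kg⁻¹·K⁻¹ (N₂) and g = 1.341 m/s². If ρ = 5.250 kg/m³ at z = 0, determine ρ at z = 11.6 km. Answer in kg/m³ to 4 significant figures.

Scale height: H = RT/g = 290.5 × 96.3 / 1.341 = 20861 m.
In an isothermal atmosphere, density decays like pressure: ρ = ρ₀ exp(−z/H).
z/H = 11600/20861 = 0.55606; exp(−0.55606) = 0.57346.
ρ = 5.250 × 0.57346 = 3.0107 kg/m³.

ρ ≈ 3.011 kg/m³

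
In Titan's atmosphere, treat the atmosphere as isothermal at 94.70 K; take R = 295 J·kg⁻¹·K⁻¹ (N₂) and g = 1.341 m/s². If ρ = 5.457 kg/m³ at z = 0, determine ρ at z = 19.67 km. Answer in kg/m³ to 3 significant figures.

ρ ≈ 2.12 kg/m³

Scale height: H = RT/g = 295 × 94.70 / 1.341 = 20833 m.
In an isothermal atmosphere, density decays like pressure: ρ = ρ₀ exp(−z/H).
z/H = 19670/20833 = 0.94418; exp(−0.94418) = 0.38900.
ρ = 5.457 × 0.38900 = 2.1228 kg/m³.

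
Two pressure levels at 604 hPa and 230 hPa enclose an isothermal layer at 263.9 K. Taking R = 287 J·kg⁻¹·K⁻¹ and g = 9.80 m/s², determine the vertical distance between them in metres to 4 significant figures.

Δz ≈ 7462 m

Hypsometric equation: Δz = (R T̄/g) ln(P₁/P₂).
R T̄/g = 287 × 263.9 / 9.80 = 7728.5 m.
ln(604/230) = ln(2.6261) = 0.96550.
Δz = 7728.5 × 0.96550 = 7461.9 m.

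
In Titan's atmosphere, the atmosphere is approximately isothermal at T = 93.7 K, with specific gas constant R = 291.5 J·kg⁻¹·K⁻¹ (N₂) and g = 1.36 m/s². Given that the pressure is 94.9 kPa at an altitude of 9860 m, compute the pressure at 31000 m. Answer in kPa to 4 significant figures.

P ≈ 33.12 kPa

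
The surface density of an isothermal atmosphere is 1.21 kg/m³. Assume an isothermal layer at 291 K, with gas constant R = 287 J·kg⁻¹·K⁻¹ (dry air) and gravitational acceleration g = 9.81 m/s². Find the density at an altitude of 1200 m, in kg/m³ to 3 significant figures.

ρ ≈ 1.05 kg/m³

Scale height: H = RT/g = 287 × 291 / 9.81 = 8513.5 m.
In an isothermal atmosphere, density decays like pressure: ρ = ρ₀ exp(−z/H).
z/H = 1200.0/8513.5 = 0.14095; exp(−0.14095) = 0.86853.
ρ = 1.21 × 0.86853 = 1.0509 kg/m³.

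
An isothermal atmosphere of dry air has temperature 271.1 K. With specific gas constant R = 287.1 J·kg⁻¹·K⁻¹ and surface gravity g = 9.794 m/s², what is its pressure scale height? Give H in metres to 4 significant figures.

The scale height of an isothermal atmosphere is H = RT/g.
H = 287.1 × 271.1 / 9.794 = 77833/9.794 = 7947.0 m.

H ≈ 7947 m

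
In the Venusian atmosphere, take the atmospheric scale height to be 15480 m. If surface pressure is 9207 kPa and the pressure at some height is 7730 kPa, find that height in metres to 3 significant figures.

z ≈ 2710 m

Invert the barometric formula: z = H ln(P₀/P).
P₀/P = 9207/7730 = 1.1911; ln(1.1911) = 0.17488.
z = 15480 × 0.17488 = 2707.1 m.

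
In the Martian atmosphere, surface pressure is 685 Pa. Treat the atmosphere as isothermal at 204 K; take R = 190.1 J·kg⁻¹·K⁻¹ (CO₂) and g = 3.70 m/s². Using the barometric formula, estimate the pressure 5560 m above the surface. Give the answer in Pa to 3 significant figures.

P ≈ 403 Pa

Scale height: H = RT/g = 190.1 × 204 / 3.70 = 10481 m.
Barometric formula: P = P₀ exp(−z/H).
z/H = 5560.0/10481 = 0.53048; exp(−0.53048) = 0.58832.
P = 685 × 0.58832 = 403.00 Pa.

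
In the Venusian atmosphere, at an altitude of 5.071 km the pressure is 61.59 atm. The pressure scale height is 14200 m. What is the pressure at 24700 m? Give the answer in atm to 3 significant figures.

P ≈ 15.5 atm

Between two levels, P₂ = P₁ exp(−Δz/H) with Δz = z₂ − z₁.
Δz = 24700 − 5071.0 = 19629 m; Δz/H = 19629/14200 = 1.3823.
P₂ = 61.59 × exp(−1.3823) = 61.59 × 0.25100 = 15.459 atm.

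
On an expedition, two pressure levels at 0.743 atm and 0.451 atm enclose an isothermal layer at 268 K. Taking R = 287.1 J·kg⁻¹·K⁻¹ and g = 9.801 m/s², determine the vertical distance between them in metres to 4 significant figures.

Δz ≈ 3919 m

Hypsometric equation: Δz = (R T̄/g) ln(P₁/P₂).
R T̄/g = 287.1 × 268 / 9.801 = 7850.5 m.
ln(0.743/0.451) = ln(1.6475) = 0.49926.
Δz = 7850.5 × 0.49926 = 3919.4 m.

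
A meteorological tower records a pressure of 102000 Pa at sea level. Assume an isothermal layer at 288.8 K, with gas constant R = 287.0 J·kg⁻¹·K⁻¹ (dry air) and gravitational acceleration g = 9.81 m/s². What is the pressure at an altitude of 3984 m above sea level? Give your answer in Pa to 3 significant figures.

P ≈ 63700 Pa

Scale height: H = RT/g = 287.0 × 288.8 / 9.81 = 8449.1 m.
Barometric formula: P = P₀ exp(−z/H).
z/H = 3984.0/8449.1 = 0.47153; exp(−0.47153) = 0.62405.
P = 102000 × 0.62405 = 63653 Pa.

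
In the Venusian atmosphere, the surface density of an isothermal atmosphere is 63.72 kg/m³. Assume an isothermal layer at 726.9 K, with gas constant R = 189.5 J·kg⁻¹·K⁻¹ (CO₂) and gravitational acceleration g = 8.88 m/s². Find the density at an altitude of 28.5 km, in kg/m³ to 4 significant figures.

Scale height: H = RT/g = 189.5 × 726.9 / 8.88 = 15512 m.
In an isothermal atmosphere, density decays like pressure: ρ = ρ₀ exp(−z/H).
z/H = 28500/15512 = 1.8373; exp(−1.8373) = 0.15925.
ρ = 63.72 × 0.15925 = 10.147 kg/m³.

ρ ≈ 10.15 kg/m³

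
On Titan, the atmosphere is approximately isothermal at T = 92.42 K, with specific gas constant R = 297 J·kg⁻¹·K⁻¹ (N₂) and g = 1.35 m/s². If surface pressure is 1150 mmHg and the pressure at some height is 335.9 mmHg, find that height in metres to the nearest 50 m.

z ≈ 25000 m

Scale height: H = RT/g = 297 × 92.42 / 1.35 = 20332 m.
Invert the barometric formula: z = H ln(P₀/P).
P₀/P = 1150/335.9 = 3.4236; ln(3.4236) = 1.2307.
z = 20332 × 1.2307 = 25023 m.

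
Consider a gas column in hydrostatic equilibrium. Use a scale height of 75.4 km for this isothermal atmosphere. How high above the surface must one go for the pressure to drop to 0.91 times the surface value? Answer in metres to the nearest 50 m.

Set P/P₀ = exp(−z/H) = 0.91, so z = −H ln(0.91).
−ln(0.91) = 0.094311; z = 75400 × 0.094311 = 7111.0 m.

z ≈ 7100 m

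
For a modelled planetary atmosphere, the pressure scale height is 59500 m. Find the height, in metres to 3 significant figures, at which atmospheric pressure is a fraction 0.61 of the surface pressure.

z ≈ 29400 m

Set P/P₀ = exp(−z/H) = 0.61, so z = −H ln(0.61).
−ln(0.61) = 0.49430; z = 59500 × 0.49430 = 29411 m.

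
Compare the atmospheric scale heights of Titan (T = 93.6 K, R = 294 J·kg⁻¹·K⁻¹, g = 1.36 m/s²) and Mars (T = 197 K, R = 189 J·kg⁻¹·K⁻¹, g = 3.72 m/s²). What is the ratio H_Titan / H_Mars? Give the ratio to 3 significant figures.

H = RT/g for each body.
H_Titan = 294 × 93.6 / 1.36 = 20234 m.
H_Mars = 189 × 197 / 3.72 = 10009 m.
H_Titan/H_Mars = 20234/10009 = 2.0216.

H_Titan/H_Mars ≈ 2.02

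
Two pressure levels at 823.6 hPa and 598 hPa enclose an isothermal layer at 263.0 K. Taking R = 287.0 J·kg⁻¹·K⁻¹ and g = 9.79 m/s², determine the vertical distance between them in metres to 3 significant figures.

Δz ≈ 2470 m

Hypsometric equation: Δz = (R T̄/g) ln(P₁/P₂).
R T̄/g = 287.0 × 263.0 / 9.79 = 7710.0 m.
ln(823.6/598) = ln(1.3773) = 0.32013.
Δz = 7710.0 × 0.32013 = 2468.2 m.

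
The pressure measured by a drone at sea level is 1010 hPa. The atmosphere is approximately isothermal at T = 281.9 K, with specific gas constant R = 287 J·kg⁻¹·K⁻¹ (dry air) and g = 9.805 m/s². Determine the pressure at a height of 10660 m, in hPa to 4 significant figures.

P ≈ 277.5 hPa

Scale height: H = RT/g = 287 × 281.9 / 9.805 = 8251.4 m.
Barometric formula: P = P₀ exp(−z/H).
z/H = 10660/8251.4 = 1.2919; exp(−1.2919) = 0.27475.
P = 1010 × 0.27475 = 277.50 hPa.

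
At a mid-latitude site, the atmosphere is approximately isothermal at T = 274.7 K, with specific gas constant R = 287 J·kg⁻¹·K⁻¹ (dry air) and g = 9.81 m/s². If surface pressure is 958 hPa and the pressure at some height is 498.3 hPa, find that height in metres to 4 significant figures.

z ≈ 5253 m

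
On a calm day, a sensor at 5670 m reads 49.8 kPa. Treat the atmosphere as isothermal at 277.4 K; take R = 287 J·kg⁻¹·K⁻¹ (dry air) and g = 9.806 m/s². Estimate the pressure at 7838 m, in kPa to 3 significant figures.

Scale height: H = RT/g = 287 × 277.4 / 9.806 = 8118.9 m.
Between two levels, P₂ = P₁ exp(−Δz/H) with Δz = z₂ − z₁.
Δz = 7838.0 − 5670.0 = 2168.0 m; Δz/H = 2168.0/8118.9 = 0.26703.
P₂ = 49.8 × exp(−0.26703) = 49.8 × 0.76565 = 38.129 kPa.

P ≈ 38.1 kPa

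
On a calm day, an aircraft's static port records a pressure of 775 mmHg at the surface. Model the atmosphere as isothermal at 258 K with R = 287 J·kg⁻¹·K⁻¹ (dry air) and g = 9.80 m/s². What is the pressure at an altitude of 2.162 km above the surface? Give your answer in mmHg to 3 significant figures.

P ≈ 582 mmHg

Scale height: H = RT/g = 287 × 258 / 9.80 = 7555.7 m.
Barometric formula: P = P₀ exp(−z/H).
z/H = 2162.0/7555.7 = 0.28614; exp(−0.28614) = 0.75116.
P = 775 × 0.75116 = 582.15 mmHg.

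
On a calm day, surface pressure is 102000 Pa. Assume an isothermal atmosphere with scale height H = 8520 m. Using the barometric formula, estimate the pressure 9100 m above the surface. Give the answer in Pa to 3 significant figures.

P ≈ 35100 Pa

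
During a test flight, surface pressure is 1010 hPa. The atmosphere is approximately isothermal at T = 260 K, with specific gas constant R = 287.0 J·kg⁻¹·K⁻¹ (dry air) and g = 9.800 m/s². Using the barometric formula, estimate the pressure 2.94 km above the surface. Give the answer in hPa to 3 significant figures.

Scale height: H = RT/g = 287.0 × 260 / 9.800 = 7614.3 m.
Barometric formula: P = P₀ exp(−z/H).
z/H = 2940.0/7614.3 = 0.38612; exp(−0.38612) = 0.67969.
P = 1010 × 0.67969 = 686.49 hPa.

P ≈ 686 hPa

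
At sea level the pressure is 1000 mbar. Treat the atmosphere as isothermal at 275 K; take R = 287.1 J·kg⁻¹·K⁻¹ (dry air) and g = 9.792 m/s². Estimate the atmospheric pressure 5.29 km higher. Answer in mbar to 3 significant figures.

P ≈ 519 mbar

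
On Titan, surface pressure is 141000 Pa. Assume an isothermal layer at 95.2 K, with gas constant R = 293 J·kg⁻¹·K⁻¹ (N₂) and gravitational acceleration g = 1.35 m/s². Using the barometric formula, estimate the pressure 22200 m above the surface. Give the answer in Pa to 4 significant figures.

P ≈ 48150 Pa

Scale height: H = RT/g = 293 × 95.2 / 1.35 = 20662 m.
Barometric formula: P = P₀ exp(−z/H).
z/H = 22200/20662 = 1.0744; exp(−1.0744) = 0.34150.
P = 141000 × 0.34150 = 48152 Pa.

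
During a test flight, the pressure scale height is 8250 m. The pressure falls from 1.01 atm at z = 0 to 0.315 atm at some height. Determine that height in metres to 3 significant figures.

z ≈ 9610 m

Invert the barometric formula: z = H ln(P₀/P).
P₀/P = 1.01/0.315 = 3.2063; ln(3.2063) = 1.1651.
z = 8250.0 × 1.1651 = 9612.1 m.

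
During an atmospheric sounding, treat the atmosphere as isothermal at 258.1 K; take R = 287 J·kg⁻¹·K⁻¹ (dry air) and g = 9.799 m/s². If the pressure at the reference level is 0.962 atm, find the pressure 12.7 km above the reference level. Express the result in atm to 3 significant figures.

P ≈ 0.179 atm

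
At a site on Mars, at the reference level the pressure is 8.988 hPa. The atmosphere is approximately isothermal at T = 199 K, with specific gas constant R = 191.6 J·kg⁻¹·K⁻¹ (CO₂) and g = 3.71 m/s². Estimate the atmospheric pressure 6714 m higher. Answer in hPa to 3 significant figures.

Scale height: H = RT/g = 191.6 × 199 / 3.71 = 10277 m.
Barometric formula: P = P₀ exp(−z/H).
z/H = 6714.0/10277 = 0.65330; exp(−0.65330) = 0.52033.
P = 8.988 × 0.52033 = 4.6767 hPa.

P ≈ 4.68 hPa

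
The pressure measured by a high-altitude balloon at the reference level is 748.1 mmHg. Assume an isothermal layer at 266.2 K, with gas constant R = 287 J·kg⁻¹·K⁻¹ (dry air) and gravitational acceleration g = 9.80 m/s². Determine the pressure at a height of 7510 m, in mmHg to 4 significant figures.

P ≈ 285.5 mmHg

Scale height: H = RT/g = 287 × 266.2 / 9.80 = 7795.9 m.
Barometric formula: P = P₀ exp(−z/H).
z/H = 7510.0/7795.9 = 0.96333; exp(−0.96333) = 0.38162.
P = 748.1 × 0.38162 = 285.49 mmHg.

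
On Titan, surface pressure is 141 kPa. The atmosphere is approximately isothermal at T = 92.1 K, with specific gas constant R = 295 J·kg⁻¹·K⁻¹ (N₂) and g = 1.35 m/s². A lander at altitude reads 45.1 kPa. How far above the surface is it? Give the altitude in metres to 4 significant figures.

z ≈ 22940 m

Scale height: H = RT/g = 295 × 92.1 / 1.35 = 20126 m.
Invert the barometric formula: z = H ln(P₀/P).
P₀/P = 141/45.1 = 3.1264; ln(3.1264) = 1.1399.
z = 20126 × 1.1399 = 22942 m.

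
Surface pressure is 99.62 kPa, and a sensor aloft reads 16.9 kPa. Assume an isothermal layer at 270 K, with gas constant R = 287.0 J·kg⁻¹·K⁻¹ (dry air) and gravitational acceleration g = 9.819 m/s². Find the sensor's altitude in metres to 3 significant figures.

z ≈ 14000 m

Scale height: H = RT/g = 287.0 × 270 / 9.819 = 7891.8 m.
Invert the barometric formula: z = H ln(P₀/P).
P₀/P = 99.62/16.9 = 5.8947; ln(5.8947) = 1.7741.
z = 7891.8 × 1.7741 = 14001 m.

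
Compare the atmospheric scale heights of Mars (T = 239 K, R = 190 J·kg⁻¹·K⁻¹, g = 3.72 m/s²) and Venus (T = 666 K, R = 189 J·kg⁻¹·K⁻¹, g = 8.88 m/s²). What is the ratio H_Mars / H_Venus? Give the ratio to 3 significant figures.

H = RT/g for each body.
H_Mars = 190 × 239 / 3.72 = 12207 m.
H_Venus = 189 × 666 / 8.88 = 14175 m.
H_Mars/H_Venus = 12207/14175 = 0.86116.

H_Mars/H_Venus ≈ 0.861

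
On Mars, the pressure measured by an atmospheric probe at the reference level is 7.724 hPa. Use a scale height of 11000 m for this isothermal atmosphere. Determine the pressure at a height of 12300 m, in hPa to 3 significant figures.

P ≈ 2.52 hPa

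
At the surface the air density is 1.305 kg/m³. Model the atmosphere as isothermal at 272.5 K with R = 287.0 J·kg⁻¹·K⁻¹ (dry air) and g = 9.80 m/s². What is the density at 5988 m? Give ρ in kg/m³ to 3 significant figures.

ρ ≈ 0.616 kg/m³

Scale height: H = RT/g = 287.0 × 272.5 / 9.80 = 7980.4 m.
In an isothermal atmosphere, density decays like pressure: ρ = ρ₀ exp(−z/H).
z/H = 5988.0/7980.4 = 0.75034; exp(−0.75034) = 0.47221.
ρ = 1.305 × 0.47221 = 0.61623 kg/m³.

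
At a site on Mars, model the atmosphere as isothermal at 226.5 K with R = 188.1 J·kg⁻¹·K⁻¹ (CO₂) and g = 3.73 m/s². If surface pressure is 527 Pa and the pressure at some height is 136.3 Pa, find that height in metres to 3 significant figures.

Scale height: H = RT/g = 188.1 × 226.5 / 3.73 = 11422 m.
Invert the barometric formula: z = H ln(P₀/P).
P₀/P = 527/136.3 = 3.8665; ln(3.8665) = 1.3523.
z = 11422 × 1.3523 = 15446 m.

z ≈ 15400 m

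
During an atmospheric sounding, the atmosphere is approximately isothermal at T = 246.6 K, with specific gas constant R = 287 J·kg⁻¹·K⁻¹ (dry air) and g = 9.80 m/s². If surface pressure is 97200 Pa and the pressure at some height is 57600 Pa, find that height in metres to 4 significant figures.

Scale height: H = RT/g = 287 × 246.6 / 9.80 = 7221.9 m.
Invert the barometric formula: z = H ln(P₀/P).
P₀/P = 97200/57600 = 1.6875; ln(1.6875) = 0.52325.
z = 7221.9 × 0.52325 = 3778.9 m.

z ≈ 3779 m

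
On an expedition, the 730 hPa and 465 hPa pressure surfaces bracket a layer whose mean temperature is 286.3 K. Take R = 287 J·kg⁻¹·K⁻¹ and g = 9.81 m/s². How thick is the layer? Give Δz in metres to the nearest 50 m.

Hypsometric equation: Δz = (R T̄/g) ln(P₁/P₂).
R T̄/g = 287 × 286.3 / 9.81 = 8376.0 m.
ln(730/465) = ln(1.5699) = 0.45101.
Δz = 8376.0 × 0.45101 = 3777.7 m.

Δz ≈ 3800 m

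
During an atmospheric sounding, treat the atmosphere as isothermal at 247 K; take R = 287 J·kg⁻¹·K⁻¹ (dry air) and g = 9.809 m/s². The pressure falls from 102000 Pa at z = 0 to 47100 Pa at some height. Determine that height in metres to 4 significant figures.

z ≈ 5584 m

Scale height: H = RT/g = 287 × 247 / 9.809 = 7226.9 m.
Invert the barometric formula: z = H ln(P₀/P).
P₀/P = 102000/47100 = 2.1656; ln(2.1656) = 0.77270.
z = 7226.9 × 0.77270 = 5584.2 m.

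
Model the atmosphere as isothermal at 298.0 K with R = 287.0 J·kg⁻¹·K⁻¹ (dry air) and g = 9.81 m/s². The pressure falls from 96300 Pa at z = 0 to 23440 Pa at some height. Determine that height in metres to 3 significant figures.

Scale height: H = RT/g = 287.0 × 298.0 / 9.81 = 8718.2 m.
Invert the barometric formula: z = H ln(P₀/P).
P₀/P = 96300/23440 = 4.1084; ln(4.1084) = 1.4130.
z = 8718.2 × 1.4130 = 12319 m.

z ≈ 12300 m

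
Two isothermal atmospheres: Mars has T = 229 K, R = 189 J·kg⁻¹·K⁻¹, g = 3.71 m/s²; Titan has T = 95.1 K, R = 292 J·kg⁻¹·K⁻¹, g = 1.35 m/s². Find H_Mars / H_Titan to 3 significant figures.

H = RT/g for each body.
H_Mars = 189 × 229 / 3.71 = 11666 m.
H_Titan = 292 × 95.1 / 1.35 = 20570 m.
H_Mars/H_Titan = 11666/20570 = 0.56714.

H_Mars/H_Titan ≈ 0.567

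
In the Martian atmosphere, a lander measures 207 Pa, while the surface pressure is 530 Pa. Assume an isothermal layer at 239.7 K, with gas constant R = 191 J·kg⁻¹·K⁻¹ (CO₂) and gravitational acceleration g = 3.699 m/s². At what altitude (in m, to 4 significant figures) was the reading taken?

z ≈ 11640 m

Scale height: H = RT/g = 191 × 239.7 / 3.699 = 12377 m.
Invert the barometric formula: z = H ln(P₀/P).
P₀/P = 530/207 = 2.5604; ln(2.5604) = 0.94016.
z = 12377 × 0.94016 = 11636 m.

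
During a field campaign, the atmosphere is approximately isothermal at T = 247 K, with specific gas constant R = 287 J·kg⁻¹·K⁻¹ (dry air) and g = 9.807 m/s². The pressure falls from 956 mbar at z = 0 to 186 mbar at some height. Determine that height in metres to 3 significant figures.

Scale height: H = RT/g = 287 × 247 / 9.807 = 7228.4 m.
Invert the barometric formula: z = H ln(P₀/P).
P₀/P = 956/186 = 5.1398; ln(5.1398) = 1.6370.
z = 7228.4 × 1.6370 = 11833 m.

z ≈ 11800 m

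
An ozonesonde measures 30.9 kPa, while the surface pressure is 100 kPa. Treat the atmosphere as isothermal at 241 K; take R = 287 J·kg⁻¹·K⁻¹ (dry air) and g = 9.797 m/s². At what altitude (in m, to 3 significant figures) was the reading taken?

z ≈ 8290 m

Scale height: H = RT/g = 287 × 241 / 9.797 = 7060.0 m.
Invert the barometric formula: z = H ln(P₀/P).
P₀/P = 100/30.9 = 3.2362; ln(3.2362) = 1.1744.
z = 7060.0 × 1.1744 = 8291.3 m.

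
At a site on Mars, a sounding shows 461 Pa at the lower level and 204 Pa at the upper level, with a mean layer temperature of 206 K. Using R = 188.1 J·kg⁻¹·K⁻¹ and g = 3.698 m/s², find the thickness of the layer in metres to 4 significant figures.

Δz ≈ 8543 m

Hypsometric equation: Δz = (R T̄/g) ln(P₁/P₂).
R T̄/g = 188.1 × 206 / 3.698 = 10478 m.
ln(461/204) = ln(2.2598) = 0.81528.
Δz = 10478 × 0.81528 = 8542.5 m.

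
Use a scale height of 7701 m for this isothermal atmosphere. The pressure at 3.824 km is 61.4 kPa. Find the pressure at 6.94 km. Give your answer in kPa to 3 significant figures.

Between two levels, P₂ = P₁ exp(−Δz/H) with Δz = z₂ − z₁.
Δz = 6940.0 − 3824.0 = 3116.0 m; Δz/H = 3116.0/7701.0 = 0.40462.
P₂ = 61.4 × exp(−0.40462) = 61.4 × 0.66723 = 40.968 kPa.

P ≈ 41.0 kPa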